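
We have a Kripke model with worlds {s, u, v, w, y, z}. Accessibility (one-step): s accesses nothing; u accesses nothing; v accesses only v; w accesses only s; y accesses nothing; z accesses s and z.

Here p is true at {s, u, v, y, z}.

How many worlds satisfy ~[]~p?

3

s: []~p is T. ✗
u: []~p is T. ✗
v: []~p is F. ✓
w: []~p is F. ✓
y: []~p is T. ✗
z: []~p is F. ✓
Satisfying worlds: {v, w, z}.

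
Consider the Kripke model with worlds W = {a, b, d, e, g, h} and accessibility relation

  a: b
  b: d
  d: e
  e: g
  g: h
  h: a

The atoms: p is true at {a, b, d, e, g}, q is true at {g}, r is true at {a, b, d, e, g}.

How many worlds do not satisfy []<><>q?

a: successors {b}; <><>q there: b:F. ✗
b: successors {d}; <><>q there: d:T. ✓
d: successors {e}; <><>q there: e:F. ✗
e: successors {g}; <><>q there: g:F. ✗
g: successors {h}; <><>q there: h:F. ✗
h: successors {a}; <><>q there: a:F. ✗
Satisfying worlds: {b}.
So []<><>q fails at the other 5 worlds.

5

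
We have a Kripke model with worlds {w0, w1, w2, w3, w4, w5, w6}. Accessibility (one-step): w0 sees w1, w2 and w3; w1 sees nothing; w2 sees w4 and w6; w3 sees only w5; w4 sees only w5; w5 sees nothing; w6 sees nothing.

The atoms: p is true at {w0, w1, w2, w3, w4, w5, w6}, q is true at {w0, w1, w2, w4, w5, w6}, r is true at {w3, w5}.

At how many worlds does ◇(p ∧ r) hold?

3

w0: successors {w1, w2, w3}; p ∧ r there: w1:F, w2:F, w3:T. ✓
w1: no successors, so ◇(p ∧ r) fails. ✗
w2: successors {w4, w6}; p ∧ r there: w4:F, w6:F. ✗
w3: successors {w5}; p ∧ r there: w5:T. ✓
w4: successors {w5}; p ∧ r there: w5:T. ✓
w5: no successors, so ◇(p ∧ r) fails. ✗
w6: no successors, so ◇(p ∧ r) fails. ✗
Satisfying worlds: {w0, w3, w4}.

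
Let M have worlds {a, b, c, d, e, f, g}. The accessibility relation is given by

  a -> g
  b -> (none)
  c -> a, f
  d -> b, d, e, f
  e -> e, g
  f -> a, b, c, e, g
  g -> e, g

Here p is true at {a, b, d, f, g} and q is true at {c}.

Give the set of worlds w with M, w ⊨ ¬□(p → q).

a: □(p → q) is F. ✓
b: □(p → q) is T. ✗
c: □(p → q) is F. ✓
d: □(p → q) is F. ✓
e: □(p → q) is F. ✓
f: □(p → q) is F. ✓
g: □(p → q) is F. ✓

{a, c, d, e, f, g}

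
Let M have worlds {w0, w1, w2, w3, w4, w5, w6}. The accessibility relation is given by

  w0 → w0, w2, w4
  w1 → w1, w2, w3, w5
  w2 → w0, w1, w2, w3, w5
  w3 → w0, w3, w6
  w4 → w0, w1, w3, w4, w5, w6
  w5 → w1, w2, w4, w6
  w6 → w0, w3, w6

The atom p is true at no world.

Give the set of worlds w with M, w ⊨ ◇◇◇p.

w0: successors {w0, w2, w4}; ◇◇p there: w0:F, w2:F, w4:F. ✗
w1: successors {w1, w2, w3, w5}; ◇◇p there: w1:F, w2:F, w3:F, w5:F. ✗
w2: successors {w0, w1, w2, w3, w5}; ◇◇p there: w0:F, w1:F, w2:F, w3:F, w5:F. ✗
w3: successors {w0, w3, w6}; ◇◇p there: w0:F, w3:F, w6:F. ✗
w4: successors {w0, w1, w3, w4, w5, w6}; ◇◇p there: w0:F, w1:F, w3:F, w4:F, w5:F, w6:F. ✗
w5: successors {w1, w2, w4, w6}; ◇◇p there: w1:F, w2:F, w4:F, w6:F. ✗
w6: successors {w0, w3, w6}; ◇◇p there: w0:F, w3:F, w6:F. ✗

∅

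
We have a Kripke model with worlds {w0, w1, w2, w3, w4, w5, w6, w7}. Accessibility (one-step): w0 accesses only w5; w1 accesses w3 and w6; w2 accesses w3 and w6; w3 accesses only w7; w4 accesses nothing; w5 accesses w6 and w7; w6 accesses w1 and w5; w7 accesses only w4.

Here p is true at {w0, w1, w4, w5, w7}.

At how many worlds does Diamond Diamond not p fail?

6

w0: successors {w5}; Diamond not p there: w5:T. ✓
w1: successors {w3, w6}; Diamond not p there: w3:F, w6:F. ✗
w2: successors {w3, w6}; Diamond not p there: w3:F, w6:F. ✗
w3: successors {w7}; Diamond not p there: w7:F. ✗
w4: no successors, so Diamond Diamond not p fails. ✗
w5: successors {w6, w7}; Diamond not p there: w6:F, w7:F. ✗
w6: successors {w1, w5}; Diamond not p there: w1:T, w5:T. ✓
w7: successors {w4}; Diamond not p there: w4:F. ✗
Satisfying worlds: {w0, w6}.
So Diamond Diamond not p fails at the other 6 worlds.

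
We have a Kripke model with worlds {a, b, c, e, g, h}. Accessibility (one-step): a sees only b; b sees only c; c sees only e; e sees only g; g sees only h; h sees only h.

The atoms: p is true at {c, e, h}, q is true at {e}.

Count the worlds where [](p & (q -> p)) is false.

a: successors {b}; p & (q -> p) there: b:F. ✗
b: successors {c}; p & (q -> p) there: c:T. ✓
c: successors {e}; p & (q -> p) there: e:T. ✓
e: successors {g}; p & (q -> p) there: g:F. ✗
g: successors {h}; p & (q -> p) there: h:T. ✓
h: successors {h}; p & (q -> p) there: h:T. ✓
Satisfying worlds: {b, c, g, h}.
So [](p & (q -> p)) fails at the other 2 worlds.

2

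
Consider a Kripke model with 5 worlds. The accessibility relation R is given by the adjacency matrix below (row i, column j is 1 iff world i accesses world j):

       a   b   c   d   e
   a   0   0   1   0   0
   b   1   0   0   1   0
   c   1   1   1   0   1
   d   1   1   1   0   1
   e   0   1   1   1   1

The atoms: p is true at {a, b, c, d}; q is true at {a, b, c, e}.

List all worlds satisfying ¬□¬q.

a: □¬q is F. ✓
b: □¬q is F. ✓
c: □¬q is F. ✓
d: □¬q is F. ✓
e: □¬q is F. ✓

{a, b, c, d, e}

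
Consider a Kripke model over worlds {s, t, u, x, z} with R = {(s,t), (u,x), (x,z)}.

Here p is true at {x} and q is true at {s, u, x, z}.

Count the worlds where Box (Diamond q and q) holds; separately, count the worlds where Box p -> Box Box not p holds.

For Box (Diamond q and q):
s: successors {t}; Diamond q and q there: t:F. ✗
t: no successors, so Box (Diamond q and q) holds vacuously. ✓
u: successors {x}; Diamond q and q there: x:T. ✓
x: successors {z}; Diamond q and q there: z:F. ✗
z: no successors, so Box (Diamond q and q) holds vacuously. ✓
— 3 worlds.
For Box p -> Box Box not p:
s: Box p is F, Box Box not p is T. ✓
t: Box p is T, Box Box not p is T. ✓
u: Box p is T, Box Box not p is T. ✓
x: Box p is F, Box Box not p is T. ✓
z: Box p is T, Box Box not p is T. ✓
— 5 worlds.

3 and 5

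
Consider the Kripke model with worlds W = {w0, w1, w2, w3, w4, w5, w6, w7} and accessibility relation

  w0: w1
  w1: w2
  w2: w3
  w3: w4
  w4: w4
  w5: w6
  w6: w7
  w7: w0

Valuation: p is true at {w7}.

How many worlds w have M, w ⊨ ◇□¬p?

w0: successors {w1}; □¬p there: w1:T. ✓
w1: successors {w2}; □¬p there: w2:T. ✓
w2: successors {w3}; □¬p there: w3:T. ✓
w3: successors {w4}; □¬p there: w4:T. ✓
w4: successors {w4}; □¬p there: w4:T. ✓
w5: successors {w6}; □¬p there: w6:F. ✗
w6: successors {w7}; □¬p there: w7:T. ✓
w7: successors {w0}; □¬p there: w0:T. ✓
Satisfying worlds: {w0, w1, w2, w3, w4, w6, w7}.

7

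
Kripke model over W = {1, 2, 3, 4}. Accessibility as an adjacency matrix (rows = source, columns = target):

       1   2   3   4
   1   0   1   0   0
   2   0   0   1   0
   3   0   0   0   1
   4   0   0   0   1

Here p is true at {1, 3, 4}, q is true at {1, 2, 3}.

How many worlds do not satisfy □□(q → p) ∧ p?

1

1: □□(q → p) is T, p is T. ✓
2: □□(q → p) is T, p is F. ✗
3: □□(q → p) is T, p is T. ✓
4: □□(q → p) is T, p is T. ✓
Satisfying worlds: {1, 3, 4}.
So □□(q → p) ∧ p fails at the other 1 world.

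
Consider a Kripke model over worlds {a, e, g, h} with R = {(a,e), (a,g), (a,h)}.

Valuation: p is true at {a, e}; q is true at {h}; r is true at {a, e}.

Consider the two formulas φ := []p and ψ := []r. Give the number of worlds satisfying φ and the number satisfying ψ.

3 and 3

For []p:
a: successors {e, g, h}; p there: e:T, g:F, h:F. ✗
e: no successors, so []p holds vacuously. ✓
g: no successors, so []p holds vacuously. ✓
h: no successors, so []p holds vacuously. ✓
— 3 worlds.
For []r:
a: successors {e, g, h}; r there: e:T, g:F, h:F. ✗
e: no successors, so []r holds vacuously. ✓
g: no successors, so []r holds vacuously. ✓
h: no successors, so []r holds vacuously. ✓
— 3 worlds.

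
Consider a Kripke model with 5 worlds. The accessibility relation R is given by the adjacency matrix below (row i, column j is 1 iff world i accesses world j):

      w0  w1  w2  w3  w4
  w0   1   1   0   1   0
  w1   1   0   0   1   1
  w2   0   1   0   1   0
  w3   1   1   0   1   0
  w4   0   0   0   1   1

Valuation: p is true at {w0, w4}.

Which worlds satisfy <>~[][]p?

w0: successors {w0, w1, w3}; ~[][]p there: w0:T, w1:T, w3:T. ✓
w1: successors {w0, w3, w4}; ~[][]p there: w0:T, w3:T, w4:T. ✓
w2: successors {w1, w3}; ~[][]p there: w1:T, w3:T. ✓
w3: successors {w0, w1, w3}; ~[][]p there: w0:T, w1:T, w3:T. ✓
w4: successors {w3, w4}; ~[][]p there: w3:T, w4:T. ✓

{w0, w1, w2, w3, w4}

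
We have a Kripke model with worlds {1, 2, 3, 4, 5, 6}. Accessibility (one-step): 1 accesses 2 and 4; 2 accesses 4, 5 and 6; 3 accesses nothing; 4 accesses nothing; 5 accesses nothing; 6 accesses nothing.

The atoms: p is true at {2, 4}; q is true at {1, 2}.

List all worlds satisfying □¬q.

1: successors {2, 4}; ¬q there: 2:F, 4:T. ✗
2: successors {4, 5, 6}; ¬q there: 4:T, 5:T, 6:T. ✓
3: no successors, so □¬q holds vacuously. ✓
4: no successors, so □¬q holds vacuously. ✓
5: no successors, so □¬q holds vacuously. ✓
6: no successors, so □¬q holds vacuously. ✓

{2, 3, 4, 5, 6}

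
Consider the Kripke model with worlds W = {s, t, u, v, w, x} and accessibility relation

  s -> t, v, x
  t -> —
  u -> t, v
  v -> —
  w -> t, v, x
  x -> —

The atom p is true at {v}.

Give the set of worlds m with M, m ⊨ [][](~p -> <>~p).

s: successors {t, v, x}; [](~p -> <>~p) there: t:T, v:T, x:T. ✓
t: no successors, so [][](~p -> <>~p) holds vacuously. ✓
u: successors {t, v}; [](~p -> <>~p) there: t:T, v:T. ✓
v: no successors, so [][](~p -> <>~p) holds vacuously. ✓
w: successors {t, v, x}; [](~p -> <>~p) there: t:T, v:T, x:T. ✓
x: no successors, so [][](~p -> <>~p) holds vacuously. ✓

{s, t, u, v, w, x}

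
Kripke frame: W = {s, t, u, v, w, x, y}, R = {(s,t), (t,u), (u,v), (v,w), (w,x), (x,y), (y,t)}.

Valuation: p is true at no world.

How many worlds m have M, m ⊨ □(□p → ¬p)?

s: successors {t}; □p → ¬p there: t:T. ✓
t: successors {u}; □p → ¬p there: u:T. ✓
u: successors {v}; □p → ¬p there: v:T. ✓
v: successors {w}; □p → ¬p there: w:T. ✓
w: successors {x}; □p → ¬p there: x:T. ✓
x: successors {y}; □p → ¬p there: y:T. ✓
y: successors {t}; □p → ¬p there: t:T. ✓
Satisfying worlds: {s, t, u, v, w, x, y}.

7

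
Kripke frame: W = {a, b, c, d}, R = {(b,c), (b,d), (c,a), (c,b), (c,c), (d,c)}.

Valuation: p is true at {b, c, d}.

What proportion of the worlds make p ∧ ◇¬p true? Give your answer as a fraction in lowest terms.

1/4

a: p is F, ◇¬p is F. ✗
b: p is T, ◇¬p is F. ✗
c: p is T, ◇¬p is T. ✓
d: p is T, ◇¬p is F. ✗
That's 1 of 4 worlds, so 1/4.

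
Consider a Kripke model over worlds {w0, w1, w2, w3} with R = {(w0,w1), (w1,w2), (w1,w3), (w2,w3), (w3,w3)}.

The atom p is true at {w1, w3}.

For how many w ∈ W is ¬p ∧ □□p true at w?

1

w0: ¬p is T, □□p is F. ✗
w1: ¬p is F, □□p is T. ✗
w2: ¬p is T, □□p is T. ✓
w3: ¬p is F, □□p is T. ✗
Satisfying worlds: {w2}.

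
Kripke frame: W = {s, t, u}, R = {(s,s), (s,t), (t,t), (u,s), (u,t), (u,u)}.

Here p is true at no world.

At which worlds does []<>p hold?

s: successors {s, t}; <>p there: s:F, t:F. ✗
t: successors {t}; <>p there: t:F. ✗
u: successors {s, t, u}; <>p there: s:F, t:F, u:F. ✗

∅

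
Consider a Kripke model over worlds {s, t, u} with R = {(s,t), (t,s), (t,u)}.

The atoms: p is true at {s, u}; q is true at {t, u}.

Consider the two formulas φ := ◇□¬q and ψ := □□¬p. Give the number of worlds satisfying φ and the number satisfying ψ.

1 and 2

For ◇□¬q:
s: successors {t}; □¬q there: t:F. ✗
t: successors {s, u}; □¬q there: s:F, u:T. ✓
u: no successors, so ◇□¬q fails. ✗
— 1 world.
For □□¬p:
s: successors {t}; □¬p there: t:F. ✗
t: successors {s, u}; □¬p there: s:T, u:T. ✓
u: no successors, so □□¬p holds vacuously. ✓
— 2 worlds.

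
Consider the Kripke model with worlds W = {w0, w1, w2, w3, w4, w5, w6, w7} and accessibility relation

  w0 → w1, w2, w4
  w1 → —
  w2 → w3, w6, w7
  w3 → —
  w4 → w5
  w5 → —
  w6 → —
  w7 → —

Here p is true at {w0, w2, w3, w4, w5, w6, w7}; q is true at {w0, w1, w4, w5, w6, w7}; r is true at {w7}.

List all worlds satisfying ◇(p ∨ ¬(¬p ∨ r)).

w0: successors {w1, w2, w4}; p ∨ ¬(¬p ∨ r) there: w1:F, w2:T, w4:T. ✓
w1: no successors, so ◇(p ∨ ¬(¬p ∨ r)) fails. ✗
w2: successors {w3, w6, w7}; p ∨ ¬(¬p ∨ r) there: w3:T, w6:T, w7:T. ✓
w3: no successors, so ◇(p ∨ ¬(¬p ∨ r)) fails. ✗
w4: successors {w5}; p ∨ ¬(¬p ∨ r) there: w5:T. ✓
w5: no successors, so ◇(p ∨ ¬(¬p ∨ r)) fails. ✗
w6: no successors, so ◇(p ∨ ¬(¬p ∨ r)) fails. ✗
w7: no successors, so ◇(p ∨ ¬(¬p ∨ r)) fails. ✗

{w0, w2, w4}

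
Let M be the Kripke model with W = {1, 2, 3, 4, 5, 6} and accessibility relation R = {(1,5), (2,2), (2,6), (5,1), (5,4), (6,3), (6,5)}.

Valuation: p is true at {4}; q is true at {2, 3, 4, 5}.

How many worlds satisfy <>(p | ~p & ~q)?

1: successors {5}; p | ~p & ~q there: 5:F. ✗
2: successors {2, 6}; p | ~p & ~q there: 2:F, 6:T. ✓
3: no successors, so <>(p | ~p & ~q) fails. ✗
4: no successors, so <>(p | ~p & ~q) fails. ✗
5: successors {1, 4}; p | ~p & ~q there: 1:T, 4:T. ✓
6: successors {3, 5}; p | ~p & ~q there: 3:F, 5:F. ✗
Satisfying worlds: {2, 5}.

2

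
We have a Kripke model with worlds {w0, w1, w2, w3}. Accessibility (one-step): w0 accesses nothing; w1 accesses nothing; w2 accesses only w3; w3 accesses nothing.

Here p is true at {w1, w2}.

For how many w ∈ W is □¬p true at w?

w0: no successors, so □¬p holds vacuously. ✓
w1: no successors, so □¬p holds vacuously. ✓
w2: successors {w3}; ¬p there: w3:T. ✓
w3: no successors, so □¬p holds vacuously. ✓
Satisfying worlds: {w0, w1, w2, w3}.

4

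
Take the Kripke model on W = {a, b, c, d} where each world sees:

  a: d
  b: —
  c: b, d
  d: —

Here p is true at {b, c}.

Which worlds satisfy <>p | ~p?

a: <>p is F, ~p is T. ✓
b: <>p is F, ~p is F. ✗
c: <>p is T, ~p is F. ✓
d: <>p is F, ~p is T. ✓

{a, c, d}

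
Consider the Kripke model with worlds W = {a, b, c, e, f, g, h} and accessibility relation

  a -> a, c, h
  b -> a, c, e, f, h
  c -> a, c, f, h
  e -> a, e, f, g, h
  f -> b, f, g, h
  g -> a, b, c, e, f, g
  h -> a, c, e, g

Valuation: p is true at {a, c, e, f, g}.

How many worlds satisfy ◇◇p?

7

a: successors {a, c, h}; ◇p there: a:T, c:T, h:T. ✓
b: successors {a, c, e, f, h}; ◇p there: a:T, c:T, e:T, f:T, h:T. ✓
c: successors {a, c, f, h}; ◇p there: a:T, c:T, f:T, h:T. ✓
e: successors {a, e, f, g, h}; ◇p there: a:T, e:T, f:T, g:T, h:T. ✓
f: successors {b, f, g, h}; ◇p there: b:T, f:T, g:T, h:T. ✓
g: successors {a, b, c, e, f, g}; ◇p there: a:T, b:T, c:T, e:T, f:T, g:T. ✓
h: successors {a, c, e, g}; ◇p there: a:T, c:T, e:T, g:T. ✓
Satisfying worlds: {a, b, c, e, f, g, h}.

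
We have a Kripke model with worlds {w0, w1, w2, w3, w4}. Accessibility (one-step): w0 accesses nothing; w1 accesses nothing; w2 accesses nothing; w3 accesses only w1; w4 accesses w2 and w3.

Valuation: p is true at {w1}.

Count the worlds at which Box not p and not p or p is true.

w0: Box not p and not p is T, p is F. ✓
w1: Box not p and not p is F, p is T. ✓
w2: Box not p and not p is T, p is F. ✓
w3: Box not p and not p is F, p is F. ✗
w4: Box not p and not p is T, p is F. ✓
Satisfying worlds: {w0, w1, w2, w4}.

4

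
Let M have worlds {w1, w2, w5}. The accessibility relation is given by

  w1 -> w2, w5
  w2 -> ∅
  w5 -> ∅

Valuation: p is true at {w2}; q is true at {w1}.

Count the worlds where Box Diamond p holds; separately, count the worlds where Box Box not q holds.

2 and 3

For Box Diamond p:
w1: successors {w2, w5}; Diamond p there: w2:F, w5:F. ✗
w2: no successors, so Box Diamond p holds vacuously. ✓
w5: no successors, so Box Diamond p holds vacuously. ✓
— 2 worlds.
For Box Box not q:
w1: successors {w2, w5}; Box not q there: w2:T, w5:T. ✓
w2: no successors, so Box Box not q holds vacuously. ✓
w5: no successors, so Box Box not q holds vacuously. ✓
— 3 worlds.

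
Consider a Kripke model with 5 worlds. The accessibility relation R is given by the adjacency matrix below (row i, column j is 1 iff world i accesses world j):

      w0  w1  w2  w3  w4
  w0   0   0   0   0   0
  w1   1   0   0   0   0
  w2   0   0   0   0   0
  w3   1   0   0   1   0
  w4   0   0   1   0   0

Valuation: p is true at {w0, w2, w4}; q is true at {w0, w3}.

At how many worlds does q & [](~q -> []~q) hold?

w0: q is T, [](~q -> []~q) is T. ✓
w1: q is F, [](~q -> []~q) is T. ✗
w2: q is F, [](~q -> []~q) is T. ✗
w3: q is T, [](~q -> []~q) is T. ✓
w4: q is F, [](~q -> []~q) is T. ✗
Satisfying worlds: {w0, w3}.

2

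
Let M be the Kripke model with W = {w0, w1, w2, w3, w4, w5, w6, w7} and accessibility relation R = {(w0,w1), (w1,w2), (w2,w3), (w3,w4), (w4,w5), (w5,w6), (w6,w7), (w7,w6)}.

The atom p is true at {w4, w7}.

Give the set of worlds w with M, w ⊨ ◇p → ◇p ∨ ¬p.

{w0, w1, w2, w3, w4, w5, w6, w7}

w0: ◇p is F, ◇p ∨ ¬p is T. ✓
w1: ◇p is F, ◇p ∨ ¬p is T. ✓
w2: ◇p is F, ◇p ∨ ¬p is T. ✓
w3: ◇p is T, ◇p ∨ ¬p is T. ✓
w4: ◇p is F, ◇p ∨ ¬p is F. ✓
w5: ◇p is F, ◇p ∨ ¬p is T. ✓
w6: ◇p is T, ◇p ∨ ¬p is T. ✓
w7: ◇p is F, ◇p ∨ ¬p is F. ✓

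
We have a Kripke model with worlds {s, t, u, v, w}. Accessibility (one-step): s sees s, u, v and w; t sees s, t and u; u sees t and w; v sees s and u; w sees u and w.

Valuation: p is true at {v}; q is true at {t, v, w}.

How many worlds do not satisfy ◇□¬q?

s: successors {s, u, v, w}; □¬q there: s:F, u:F, v:T, w:F. ✓
t: successors {s, t, u}; □¬q there: s:F, t:F, u:F. ✗
u: successors {t, w}; □¬q there: t:F, w:F. ✗
v: successors {s, u}; □¬q there: s:F, u:F. ✗
w: successors {u, w}; □¬q there: u:F, w:F. ✗
Satisfying worlds: {s}.
So ◇□¬q fails at the other 4 worlds.

4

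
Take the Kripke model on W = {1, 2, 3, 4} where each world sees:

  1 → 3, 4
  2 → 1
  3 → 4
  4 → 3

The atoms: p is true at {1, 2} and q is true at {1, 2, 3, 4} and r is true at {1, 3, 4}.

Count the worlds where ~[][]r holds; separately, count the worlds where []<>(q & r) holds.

For ~[][]r:
1: [][]r is T. ✗
2: [][]r is T. ✗
3: [][]r is T. ✗
4: [][]r is T. ✗
— 0 worlds.
For []<>(q & r):
1: successors {3, 4}; <>(q & r) there: 3:T, 4:T. ✓
2: successors {1}; <>(q & r) there: 1:T. ✓
3: successors {4}; <>(q & r) there: 4:T. ✓
4: successors {3}; <>(q & r) there: 3:T. ✓
— 4 worlds.

0 and 4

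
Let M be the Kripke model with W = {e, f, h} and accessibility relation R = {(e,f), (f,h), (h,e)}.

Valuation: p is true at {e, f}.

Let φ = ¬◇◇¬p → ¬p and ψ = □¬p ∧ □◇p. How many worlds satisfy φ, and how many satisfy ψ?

For ¬◇◇¬p → ¬p:
e: ¬◇◇¬p is F, ¬p is F. ✓
f: ¬◇◇¬p is T, ¬p is F. ✗
h: ¬◇◇¬p is T, ¬p is T. ✓
— 2 worlds.
For □¬p ∧ □◇p:
e: □¬p is F, □◇p is F. ✗
f: □¬p is T, □◇p is T. ✓
h: □¬p is F, □◇p is T. ✗
— 1 world.

2 and 1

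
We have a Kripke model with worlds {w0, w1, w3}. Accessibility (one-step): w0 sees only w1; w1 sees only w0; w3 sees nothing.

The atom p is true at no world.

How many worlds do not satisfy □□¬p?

w0: successors {w1}; □¬p there: w1:T. ✓
w1: successors {w0}; □¬p there: w0:T. ✓
w3: no successors, so □□¬p holds vacuously. ✓
Satisfying worlds: {w0, w1, w3}.
So □□¬p fails at the other 0 worlds.

0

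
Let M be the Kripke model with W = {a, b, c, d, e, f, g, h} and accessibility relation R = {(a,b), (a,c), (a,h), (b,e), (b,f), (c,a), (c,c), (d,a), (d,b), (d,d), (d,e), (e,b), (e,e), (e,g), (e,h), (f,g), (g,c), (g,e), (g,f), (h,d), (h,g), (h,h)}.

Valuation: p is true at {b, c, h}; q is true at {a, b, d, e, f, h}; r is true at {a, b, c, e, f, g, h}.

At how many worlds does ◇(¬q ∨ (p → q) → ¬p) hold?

7

a: successors {b, c, h}; ¬q ∨ (p → q) → ¬p there: b:F, c:F, h:F. ✗
b: successors {e, f}; ¬q ∨ (p → q) → ¬p there: e:T, f:T. ✓
c: successors {a, c}; ¬q ∨ (p → q) → ¬p there: a:T, c:F. ✓
d: successors {a, b, d, e}; ¬q ∨ (p → q) → ¬p there: a:T, b:F, d:T, e:T. ✓
e: successors {b, e, g, h}; ¬q ∨ (p → q) → ¬p there: b:F, e:T, g:T, h:F. ✓
f: successors {g}; ¬q ∨ (p → q) → ¬p there: g:T. ✓
g: successors {c, e, f}; ¬q ∨ (p → q) → ¬p there: c:F, e:T, f:T. ✓
h: successors {d, g, h}; ¬q ∨ (p → q) → ¬p there: d:T, g:T, h:F. ✓
Satisfying worlds: {b, c, d, e, f, g, h}.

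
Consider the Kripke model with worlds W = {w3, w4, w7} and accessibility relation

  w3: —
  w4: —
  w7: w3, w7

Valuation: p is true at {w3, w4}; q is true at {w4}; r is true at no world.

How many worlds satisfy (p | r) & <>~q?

0

w3: p | r is T, <>~q is F. ✗
w4: p | r is T, <>~q is F. ✗
w7: p | r is F, <>~q is T. ✗
Satisfying worlds: ∅.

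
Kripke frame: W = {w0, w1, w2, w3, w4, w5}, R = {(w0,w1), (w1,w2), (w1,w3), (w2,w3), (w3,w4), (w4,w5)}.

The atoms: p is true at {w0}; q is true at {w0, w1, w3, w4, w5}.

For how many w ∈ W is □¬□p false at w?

w0: successors {w1}; ¬□p there: w1:T. ✓
w1: successors {w2, w3}; ¬□p there: w2:T, w3:T. ✓
w2: successors {w3}; ¬□p there: w3:T. ✓
w3: successors {w4}; ¬□p there: w4:T. ✓
w4: successors {w5}; ¬□p there: w5:F. ✗
w5: no successors, so □¬□p holds vacuously. ✓
Satisfying worlds: {w0, w1, w2, w3, w5}.
So □¬□p fails at the other 1 world.

1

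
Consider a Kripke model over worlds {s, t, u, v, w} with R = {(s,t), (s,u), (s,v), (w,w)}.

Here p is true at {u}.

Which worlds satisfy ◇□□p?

s: successors {t, u, v}; □□p there: t:T, u:T, v:T. ✓
t: no successors, so ◇□□p fails. ✗
u: no successors, so ◇□□p fails. ✗
v: no successors, so ◇□□p fails. ✗
w: successors {w}; □□p there: w:F. ✗

{s}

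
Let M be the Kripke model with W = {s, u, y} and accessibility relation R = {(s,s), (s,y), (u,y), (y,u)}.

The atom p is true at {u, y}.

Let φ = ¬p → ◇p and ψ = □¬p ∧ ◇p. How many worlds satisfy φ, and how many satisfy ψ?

For ¬p → ◇p:
s: ¬p is T, ◇p is T. ✓
u: ¬p is F, ◇p is T. ✓
y: ¬p is F, ◇p is T. ✓
— 3 worlds.
For □¬p ∧ ◇p:
s: □¬p is F, ◇p is T. ✗
u: □¬p is F, ◇p is T. ✗
y: □¬p is F, ◇p is T. ✗
— 0 worlds.

3 and 0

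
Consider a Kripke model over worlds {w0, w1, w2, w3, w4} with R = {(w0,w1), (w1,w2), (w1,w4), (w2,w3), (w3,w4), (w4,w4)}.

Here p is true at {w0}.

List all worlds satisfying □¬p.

{w0, w1, w2, w3, w4}

w0: successors {w1}; ¬p there: w1:T. ✓
w1: successors {w2, w4}; ¬p there: w2:T, w4:T. ✓
w2: successors {w3}; ¬p there: w3:T. ✓
w3: successors {w4}; ¬p there: w4:T. ✓
w4: successors {w4}; ¬p there: w4:T. ✓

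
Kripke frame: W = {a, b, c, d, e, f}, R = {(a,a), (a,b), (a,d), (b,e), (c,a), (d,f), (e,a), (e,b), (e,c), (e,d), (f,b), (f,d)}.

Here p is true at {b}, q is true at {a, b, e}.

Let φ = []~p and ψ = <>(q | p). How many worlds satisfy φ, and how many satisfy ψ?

For []~p:
a: successors {a, b, d}; ~p there: a:T, b:F, d:T. ✗
b: successors {e}; ~p there: e:T. ✓
c: successors {a}; ~p there: a:T. ✓
d: successors {f}; ~p there: f:T. ✓
e: successors {a, b, c, d}; ~p there: a:T, b:F, c:T, d:T. ✗
f: successors {b, d}; ~p there: b:F, d:T. ✗
— 3 worlds.
For <>(q | p):
a: successors {a, b, d}; q | p there: a:T, b:T, d:F. ✓
b: successors {e}; q | p there: e:T. ✓
c: successors {a}; q | p there: a:T. ✓
d: successors {f}; q | p there: f:F. ✗
e: successors {a, b, c, d}; q | p there: a:T, b:T, c:F, d:F. ✓
f: successors {b, d}; q | p there: b:T, d:F. ✓
— 5 worlds.

3 and 5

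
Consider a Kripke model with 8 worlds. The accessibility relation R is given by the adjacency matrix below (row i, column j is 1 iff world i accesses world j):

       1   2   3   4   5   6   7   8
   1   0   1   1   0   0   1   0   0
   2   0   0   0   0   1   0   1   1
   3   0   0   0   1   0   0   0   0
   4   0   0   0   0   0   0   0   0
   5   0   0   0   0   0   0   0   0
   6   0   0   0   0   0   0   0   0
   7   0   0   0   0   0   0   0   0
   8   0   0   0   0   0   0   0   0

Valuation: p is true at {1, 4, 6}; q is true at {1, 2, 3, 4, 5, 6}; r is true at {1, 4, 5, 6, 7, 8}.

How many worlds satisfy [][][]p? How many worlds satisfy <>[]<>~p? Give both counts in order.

8 and 3

For [][][]p:
1: successors {2, 3, 6}; [][]p there: 2:T, 3:T, 6:T. ✓
2: successors {5, 7, 8}; [][]p there: 5:T, 7:T, 8:T. ✓
3: successors {4}; [][]p there: 4:T. ✓
4: no successors, so [][][]p holds vacuously. ✓
5: no successors, so [][][]p holds vacuously. ✓
6: no successors, so [][][]p holds vacuously. ✓
7: no successors, so [][][]p holds vacuously. ✓
8: no successors, so [][][]p holds vacuously. ✓
— 8 worlds.
For <>[]<>~p:
1: successors {2, 3, 6}; []<>~p there: 2:F, 3:F, 6:T. ✓
2: successors {5, 7, 8}; []<>~p there: 5:T, 7:T, 8:T. ✓
3: successors {4}; []<>~p there: 4:T. ✓
4: no successors, so <>[]<>~p fails. ✗
5: no successors, so <>[]<>~p fails. ✗
6: no successors, so <>[]<>~p fails. ✗
7: no successors, so <>[]<>~p fails. ✗
8: no successors, so <>[]<>~p fails. ✗
— 3 worlds.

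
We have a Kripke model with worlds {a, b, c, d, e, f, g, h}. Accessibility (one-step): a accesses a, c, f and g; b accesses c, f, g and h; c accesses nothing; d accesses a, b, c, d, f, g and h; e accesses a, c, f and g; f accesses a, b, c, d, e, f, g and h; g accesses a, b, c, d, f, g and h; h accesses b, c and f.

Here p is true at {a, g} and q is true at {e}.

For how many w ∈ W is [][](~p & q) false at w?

7

a: successors {a, c, f, g}; [](~p & q) there: a:F, c:T, f:F, g:F. ✗
b: successors {c, f, g, h}; [](~p & q) there: c:T, f:F, g:F, h:F. ✗
c: no successors, so [][](~p & q) holds vacuously. ✓
d: successors {a, b, c, d, f, g, h}; [](~p & q) there: a:F, b:F, c:T, d:F, f:F, g:F, h:F. ✗
e: successors {a, c, f, g}; [](~p & q) there: a:F, c:T, f:F, g:F. ✗
f: successors {a, b, c, d, e, f, g, h}; [](~p & q) there: a:F, b:F, c:T, d:F, e:F, f:F, g:F, h:F. ✗
g: successors {a, b, c, d, f, g, h}; [](~p & q) there: a:F, b:F, c:T, d:F, f:F, g:F, h:F. ✗
h: successors {b, c, f}; [](~p & q) there: b:F, c:T, f:F. ✗
Satisfying worlds: {c}.
So [][](~p & q) fails at the other 7 worlds.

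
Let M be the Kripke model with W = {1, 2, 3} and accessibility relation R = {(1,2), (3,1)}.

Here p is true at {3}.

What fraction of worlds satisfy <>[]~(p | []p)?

1/3

1: successors {2}; []~(p | []p) there: 2:T. ✓
2: no successors, so <>[]~(p | []p) fails. ✗
3: successors {1}; []~(p | []p) there: 1:F. ✗
That's 1 of 3 worlds, so 1/3.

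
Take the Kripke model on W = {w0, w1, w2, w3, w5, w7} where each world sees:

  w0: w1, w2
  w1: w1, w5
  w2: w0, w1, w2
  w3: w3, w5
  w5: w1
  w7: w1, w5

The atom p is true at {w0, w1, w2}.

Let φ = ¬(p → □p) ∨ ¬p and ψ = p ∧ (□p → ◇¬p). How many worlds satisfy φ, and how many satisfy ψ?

4 and 1

For ¬(p → □p) ∨ ¬p:
w0: ¬(p → □p) is F, ¬p is F. ✗
w1: ¬(p → □p) is T, ¬p is F. ✓
w2: ¬(p → □p) is F, ¬p is F. ✗
w3: ¬(p → □p) is F, ¬p is T. ✓
w5: ¬(p → □p) is F, ¬p is T. ✓
w7: ¬(p → □p) is F, ¬p is T. ✓
— 4 worlds.
For p ∧ (□p → ◇¬p):
w0: p is T, □p → ◇¬p is F. ✗
w1: p is T, □p → ◇¬p is T. ✓
w2: p is T, □p → ◇¬p is F. ✗
w3: p is F, □p → ◇¬p is T. ✗
w5: p is F, □p → ◇¬p is F. ✗
w7: p is F, □p → ◇¬p is T. ✗
— 1 world.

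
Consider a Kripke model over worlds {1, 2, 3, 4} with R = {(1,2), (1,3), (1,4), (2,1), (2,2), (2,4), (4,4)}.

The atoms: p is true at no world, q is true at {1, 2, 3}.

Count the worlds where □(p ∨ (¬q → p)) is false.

3

1: successors {2, 3, 4}; p ∨ (¬q → p) there: 2:T, 3:T, 4:F. ✗
2: successors {1, 2, 4}; p ∨ (¬q → p) there: 1:T, 2:T, 4:F. ✗
3: no successors, so □(p ∨ (¬q → p)) holds vacuously. ✓
4: successors {4}; p ∨ (¬q → p) there: 4:F. ✗
Satisfying worlds: {3}.
So □(p ∨ (¬q → p)) fails at the other 3 worlds.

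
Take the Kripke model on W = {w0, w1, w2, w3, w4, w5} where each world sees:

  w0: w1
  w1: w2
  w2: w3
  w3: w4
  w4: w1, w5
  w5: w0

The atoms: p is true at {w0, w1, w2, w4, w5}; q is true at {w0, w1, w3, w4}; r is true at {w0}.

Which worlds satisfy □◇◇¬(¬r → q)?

w0: successors {w1}; ◇◇¬(¬r → q) there: w1:F. ✗
w1: successors {w2}; ◇◇¬(¬r → q) there: w2:F. ✗
w2: successors {w3}; ◇◇¬(¬r → q) there: w3:T. ✓
w3: successors {w4}; ◇◇¬(¬r → q) there: w4:T. ✓
w4: successors {w1, w5}; ◇◇¬(¬r → q) there: w1:F, w5:F. ✗
w5: successors {w0}; ◇◇¬(¬r → q) there: w0:T. ✓

{w2, w3, w5}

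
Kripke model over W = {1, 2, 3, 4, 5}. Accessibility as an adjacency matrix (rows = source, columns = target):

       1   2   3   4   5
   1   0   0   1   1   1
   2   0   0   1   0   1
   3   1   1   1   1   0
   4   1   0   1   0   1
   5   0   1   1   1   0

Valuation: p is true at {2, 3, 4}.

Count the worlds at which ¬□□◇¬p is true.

1: □□◇¬p is F. ✓
2: □□◇¬p is T. ✗
3: □□◇¬p is F. ✓
4: □□◇¬p is F. ✓
5: □□◇¬p is F. ✓
Satisfying worlds: {1, 3, 4, 5}.

4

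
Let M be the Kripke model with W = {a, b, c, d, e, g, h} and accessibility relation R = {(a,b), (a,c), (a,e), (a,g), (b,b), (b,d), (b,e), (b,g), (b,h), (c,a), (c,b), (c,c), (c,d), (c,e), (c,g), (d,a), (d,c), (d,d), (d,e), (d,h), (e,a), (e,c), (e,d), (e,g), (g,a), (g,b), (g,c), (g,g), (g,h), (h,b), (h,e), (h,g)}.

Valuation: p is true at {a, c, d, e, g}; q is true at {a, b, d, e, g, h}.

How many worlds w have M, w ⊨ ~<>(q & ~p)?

a: <>(q & ~p) is T. ✗
b: <>(q & ~p) is T. ✗
c: <>(q & ~p) is T. ✗
d: <>(q & ~p) is T. ✗
e: <>(q & ~p) is F. ✓
g: <>(q & ~p) is T. ✗
h: <>(q & ~p) is T. ✗
Satisfying worlds: {e}.

1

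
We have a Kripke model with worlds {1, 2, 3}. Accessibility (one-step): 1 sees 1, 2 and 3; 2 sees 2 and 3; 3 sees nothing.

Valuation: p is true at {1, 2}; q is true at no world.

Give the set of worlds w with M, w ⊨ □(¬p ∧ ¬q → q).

1: successors {1, 2, 3}; ¬p ∧ ¬q → q there: 1:T, 2:T, 3:F. ✗
2: successors {2, 3}; ¬p ∧ ¬q → q there: 2:T, 3:F. ✗
3: no successors, so □(¬p ∧ ¬q → q) holds vacuously. ✓

{3}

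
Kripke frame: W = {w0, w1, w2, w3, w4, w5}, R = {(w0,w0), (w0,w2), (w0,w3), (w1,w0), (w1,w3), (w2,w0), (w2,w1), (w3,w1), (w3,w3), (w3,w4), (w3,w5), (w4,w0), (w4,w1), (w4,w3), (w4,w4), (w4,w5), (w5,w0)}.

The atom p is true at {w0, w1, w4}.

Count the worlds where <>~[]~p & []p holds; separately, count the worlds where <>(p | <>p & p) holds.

2 and 6

For <>~[]~p & []p:
w0: <>~[]~p is T, []p is F. ✗
w1: <>~[]~p is T, []p is F. ✗
w2: <>~[]~p is T, []p is T. ✓
w3: <>~[]~p is T, []p is F. ✗
w4: <>~[]~p is T, []p is F. ✗
w5: <>~[]~p is T, []p is T. ✓
— 2 worlds.
For <>(p | <>p & p):
w0: successors {w0, w2, w3}; p | <>p & p there: w0:T, w2:F, w3:F. ✓
w1: successors {w0, w3}; p | <>p & p there: w0:T, w3:F. ✓
w2: successors {w0, w1}; p | <>p & p there: w0:T, w1:T. ✓
w3: successors {w1, w3, w4, w5}; p | <>p & p there: w1:T, w3:F, w4:T, w5:F. ✓
w4: successors {w0, w1, w3, w4, w5}; p | <>p & p there: w0:T, w1:T, w3:F, w4:T, w5:F. ✓
w5: successors {w0}; p | <>p & p there: w0:T. ✓
— 6 worlds.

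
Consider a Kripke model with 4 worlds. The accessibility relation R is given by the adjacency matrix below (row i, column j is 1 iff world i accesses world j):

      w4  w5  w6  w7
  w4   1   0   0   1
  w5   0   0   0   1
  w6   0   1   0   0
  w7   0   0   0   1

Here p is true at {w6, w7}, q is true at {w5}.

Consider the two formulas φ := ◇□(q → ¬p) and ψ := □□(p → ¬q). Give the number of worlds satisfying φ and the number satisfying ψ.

For ◇□(q → ¬p):
w4: successors {w4, w7}; □(q → ¬p) there: w4:T, w7:T. ✓
w5: successors {w7}; □(q → ¬p) there: w7:T. ✓
w6: successors {w5}; □(q → ¬p) there: w5:T. ✓
w7: successors {w7}; □(q → ¬p) there: w7:T. ✓
— 4 worlds.
For □□(p → ¬q):
w4: successors {w4, w7}; □(p → ¬q) there: w4:T, w7:T. ✓
w5: successors {w7}; □(p → ¬q) there: w7:T. ✓
w6: successors {w5}; □(p → ¬q) there: w5:T. ✓
w7: successors {w7}; □(p → ¬q) there: w7:T. ✓
— 4 worlds.

4 and 4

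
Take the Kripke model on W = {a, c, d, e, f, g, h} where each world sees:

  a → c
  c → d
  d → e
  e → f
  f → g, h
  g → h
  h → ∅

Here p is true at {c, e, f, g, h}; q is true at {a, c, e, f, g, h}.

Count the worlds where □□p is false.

1

a: successors {c}; □p there: c:F. ✗
c: successors {d}; □p there: d:T. ✓
d: successors {e}; □p there: e:T. ✓
e: successors {f}; □p there: f:T. ✓
f: successors {g, h}; □p there: g:T, h:T. ✓
g: successors {h}; □p there: h:T. ✓
h: no successors, so □□p holds vacuously. ✓
Satisfying worlds: {c, d, e, f, g, h}.
So □□p fails at the other 1 world.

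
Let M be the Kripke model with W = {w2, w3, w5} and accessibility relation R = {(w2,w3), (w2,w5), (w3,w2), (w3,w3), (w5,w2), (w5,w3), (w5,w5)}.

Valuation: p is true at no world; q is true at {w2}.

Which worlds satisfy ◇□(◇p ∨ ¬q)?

{w3, w5}

w2: successors {w3, w5}; □(◇p ∨ ¬q) there: w3:F, w5:F. ✗
w3: successors {w2, w3}; □(◇p ∨ ¬q) there: w2:T, w3:F. ✓
w5: successors {w2, w3, w5}; □(◇p ∨ ¬q) there: w2:T, w3:F, w5:F. ✓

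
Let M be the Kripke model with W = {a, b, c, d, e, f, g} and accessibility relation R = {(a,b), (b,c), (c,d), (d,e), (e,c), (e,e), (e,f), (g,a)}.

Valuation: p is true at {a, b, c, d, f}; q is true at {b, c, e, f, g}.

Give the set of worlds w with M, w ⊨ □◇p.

{a, b, d, f, g}

a: successors {b}; ◇p there: b:T. ✓
b: successors {c}; ◇p there: c:T. ✓
c: successors {d}; ◇p there: d:F. ✗
d: successors {e}; ◇p there: e:T. ✓
e: successors {c, e, f}; ◇p there: c:T, e:T, f:F. ✗
f: no successors, so □◇p holds vacuously. ✓
g: successors {a}; ◇p there: a:T. ✓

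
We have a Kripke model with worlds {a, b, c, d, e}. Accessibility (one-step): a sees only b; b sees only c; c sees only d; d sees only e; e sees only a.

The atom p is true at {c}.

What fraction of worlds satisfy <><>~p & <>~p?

a: <><>~p is F, <>~p is T. ✗
b: <><>~p is T, <>~p is F. ✗
c: <><>~p is T, <>~p is T. ✓
d: <><>~p is T, <>~p is T. ✓
e: <><>~p is T, <>~p is T. ✓
That's 3 of 5 worlds, so 3/5.

3/5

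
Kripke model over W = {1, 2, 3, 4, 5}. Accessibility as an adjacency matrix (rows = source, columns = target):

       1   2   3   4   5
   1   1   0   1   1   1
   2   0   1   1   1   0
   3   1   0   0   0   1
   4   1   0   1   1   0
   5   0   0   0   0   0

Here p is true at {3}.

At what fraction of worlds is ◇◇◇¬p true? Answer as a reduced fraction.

1: successors {1, 3, 4, 5}; ◇◇¬p there: 1:T, 3:T, 4:T, 5:F. ✓
2: successors {2, 3, 4}; ◇◇¬p there: 2:T, 3:T, 4:T. ✓
3: successors {1, 5}; ◇◇¬p there: 1:T, 5:F. ✓
4: successors {1, 3, 4}; ◇◇¬p there: 1:T, 3:T, 4:T. ✓
5: no successors, so ◇◇◇¬p fails. ✗
That's 4 of 5 worlds, so 4/5.

4/5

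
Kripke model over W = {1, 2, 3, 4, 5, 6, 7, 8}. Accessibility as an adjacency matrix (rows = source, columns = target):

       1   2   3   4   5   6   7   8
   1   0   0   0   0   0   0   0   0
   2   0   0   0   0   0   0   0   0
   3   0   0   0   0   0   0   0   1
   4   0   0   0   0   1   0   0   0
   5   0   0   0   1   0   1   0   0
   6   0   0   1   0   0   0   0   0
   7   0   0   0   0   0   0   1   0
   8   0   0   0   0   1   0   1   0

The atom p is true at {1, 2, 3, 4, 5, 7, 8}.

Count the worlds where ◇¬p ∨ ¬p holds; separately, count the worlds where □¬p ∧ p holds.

2 and 2

For ◇¬p ∨ ¬p:
1: ◇¬p is F, ¬p is F. ✗
2: ◇¬p is F, ¬p is F. ✗
3: ◇¬p is F, ¬p is F. ✗
4: ◇¬p is F, ¬p is F. ✗
5: ◇¬p is T, ¬p is F. ✓
6: ◇¬p is F, ¬p is T. ✓
7: ◇¬p is F, ¬p is F. ✗
8: ◇¬p is F, ¬p is F. ✗
— 2 worlds.
For □¬p ∧ p:
1: □¬p is T, p is T. ✓
2: □¬p is T, p is T. ✓
3: □¬p is F, p is T. ✗
4: □¬p is F, p is T. ✗
5: □¬p is F, p is T. ✗
6: □¬p is F, p is F. ✗
7: □¬p is F, p is T. ✗
8: □¬p is F, p is T. ✗
— 2 worlds.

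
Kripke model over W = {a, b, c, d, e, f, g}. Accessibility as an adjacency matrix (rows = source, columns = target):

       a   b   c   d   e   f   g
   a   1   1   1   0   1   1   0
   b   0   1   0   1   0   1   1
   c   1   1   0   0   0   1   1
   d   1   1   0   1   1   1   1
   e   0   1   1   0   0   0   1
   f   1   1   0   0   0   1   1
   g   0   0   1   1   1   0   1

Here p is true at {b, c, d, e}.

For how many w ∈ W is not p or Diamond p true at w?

7

a: not p is T, Diamond p is T. ✓
b: not p is F, Diamond p is T. ✓
c: not p is F, Diamond p is T. ✓
d: not p is F, Diamond p is T. ✓
e: not p is F, Diamond p is T. ✓
f: not p is T, Diamond p is T. ✓
g: not p is T, Diamond p is T. ✓
Satisfying worlds: {a, b, c, d, e, f, g}.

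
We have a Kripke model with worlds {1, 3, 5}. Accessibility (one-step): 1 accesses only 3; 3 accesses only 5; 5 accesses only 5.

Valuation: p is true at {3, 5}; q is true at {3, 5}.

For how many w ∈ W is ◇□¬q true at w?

0

1: successors {3}; □¬q there: 3:F. ✗
3: successors {5}; □¬q there: 5:F. ✗
5: successors {5}; □¬q there: 5:F. ✗
Satisfying worlds: ∅.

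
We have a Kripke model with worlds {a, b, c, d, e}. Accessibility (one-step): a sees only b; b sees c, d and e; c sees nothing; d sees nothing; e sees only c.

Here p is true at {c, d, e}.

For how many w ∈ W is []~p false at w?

2

a: successors {b}; ~p there: b:T. ✓
b: successors {c, d, e}; ~p there: c:F, d:F, e:F. ✗
c: no successors, so []~p holds vacuously. ✓
d: no successors, so []~p holds vacuously. ✓
e: successors {c}; ~p there: c:F. ✗
Satisfying worlds: {a, c, d}.
So []~p fails at the other 2 worlds.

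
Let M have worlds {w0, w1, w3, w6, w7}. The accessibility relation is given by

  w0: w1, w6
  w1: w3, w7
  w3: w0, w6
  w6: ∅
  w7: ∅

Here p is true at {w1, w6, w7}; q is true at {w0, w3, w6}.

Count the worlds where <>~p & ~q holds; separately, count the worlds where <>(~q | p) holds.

For <>~p & ~q:
w0: <>~p is F, ~q is F. ✗
w1: <>~p is T, ~q is T. ✓
w3: <>~p is T, ~q is F. ✗
w6: <>~p is F, ~q is F. ✗
w7: <>~p is F, ~q is T. ✗
— 1 world.
For <>(~q | p):
w0: successors {w1, w6}; ~q | p there: w1:T, w6:T. ✓
w1: successors {w3, w7}; ~q | p there: w3:F, w7:T. ✓
w3: successors {w0, w6}; ~q | p there: w0:F, w6:T. ✓
w6: no successors, so <>(~q | p) fails. ✗
w7: no successors, so <>(~q | p) fails. ✗
— 3 worlds.

1 and 3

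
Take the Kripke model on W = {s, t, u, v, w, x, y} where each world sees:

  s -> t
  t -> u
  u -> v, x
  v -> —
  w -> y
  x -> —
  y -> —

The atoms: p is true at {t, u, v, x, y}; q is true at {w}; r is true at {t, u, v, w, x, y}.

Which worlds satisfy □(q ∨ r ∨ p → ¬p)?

{v, x, y}

s: successors {t}; q ∨ r ∨ p → ¬p there: t:F. ✗
t: successors {u}; q ∨ r ∨ p → ¬p there: u:F. ✗
u: successors {v, x}; q ∨ r ∨ p → ¬p there: v:F, x:F. ✗
v: no successors, so □(q ∨ r ∨ p → ¬p) holds vacuously. ✓
w: successors {y}; q ∨ r ∨ p → ¬p there: y:F. ✗
x: no successors, so □(q ∨ r ∨ p → ¬p) holds vacuously. ✓
y: no successors, so □(q ∨ r ∨ p → ¬p) holds vacuously. ✓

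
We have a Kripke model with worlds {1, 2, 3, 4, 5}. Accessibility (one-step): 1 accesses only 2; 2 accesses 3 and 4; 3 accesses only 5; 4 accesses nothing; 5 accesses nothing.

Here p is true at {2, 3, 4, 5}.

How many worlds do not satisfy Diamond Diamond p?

1: successors {2}; Diamond p there: 2:T. ✓
2: successors {3, 4}; Diamond p there: 3:T, 4:F. ✓
3: successors {5}; Diamond p there: 5:F. ✗
4: no successors, so Diamond Diamond p fails. ✗
5: no successors, so Diamond Diamond p fails. ✗
Satisfying worlds: {1, 2}.
So Diamond Diamond p fails at the other 3 worlds.

3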